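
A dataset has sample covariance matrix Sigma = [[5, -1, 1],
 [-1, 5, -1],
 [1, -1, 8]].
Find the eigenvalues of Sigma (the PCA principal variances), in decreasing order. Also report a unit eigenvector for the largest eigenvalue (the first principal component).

Step 1 — characteristic polynomial p(λ) = det(λI - Sigma) = λ³ - tr·λ² + c_1·λ - det, where tr = trace, c_1 = sum of the principal 2×2 minors, det = det(Sigma):
  tr = 5 + 5 + 8 = 18,
  c_1 = (5·5 - (-1)²) + (5·8 - (1)²) + (5·8 - (-1)²) = 24 + 39 + 39 = 102,
  det = 5·(5·8 - (-1)²) - (-1)·((-1)·8 - (-1)·(1)) + (1)·((-1)·(-1) - 5·(1)) = 5·(39) - (-1)·(-7) + (1)·(-4) = 184.
  So p(λ) = λ³ - 18λ² + 102λ - 184.
Step 2 — look for an integer root (rational root theorem: any rational root is an integer divisor of 184). Testing λ = 4:
  p(4) = 64 - 288 + 408 - 184 = 0  ✓
  Dividing out (λ - 4): p(λ) = (λ - 4)(λ² - 14λ + 46).
Step 3 — remaining eigenvalues from the quadratic λ² - 14λ + 46 = 0:
  Δ = 14² - 4·46 = 196 - 184 = 12,  λ = (14 ± √12)/2 = (14 ± 3.4641)/2 ≈ 8.7321 or 5.2679.
  Sorted: λ_1 = 8.7321,  λ_2 = 5.2679,  λ_3 = 4  (check: sum = 18 = tr ✓).

Step 4 — unit eigenvector for λ_1 ≈ 8.7321: v spans the null space of (Sigma - λ_1 I), whose rows are
  r_1 = (-3.7321, -1, 1),  r_2 = (-1, -3.7321, -1),  r_3 = (1, -1, -0.7321).
  v is orthogonal to every row, so take v ∝ r_1 × r_2 = ((-1)·(-1) - (1)·(-3.7321), (1)·(-1) - (-3.7321)·(-1), (-3.7321)·(-3.7321) - (-1)·(-1)) ≈ (4.7321, -4.7321, 12.9282).
  Let u = (4.7321, -4.7321, 12.9282).
  ||u|| = √((4.7321)² + (-4.7321)² + (12.9282)²) = √(211.923) ≈ 14.5576,  v_1 = u/||u|| ≈ (0.3251, -0.3251, 0.8881) (||v_1|| = 1).

λ_1 = 8.7321,  λ_2 = 5.2679,  λ_3 = 4;  v_1 ≈ (0.3251, -0.3251, 0.8881)


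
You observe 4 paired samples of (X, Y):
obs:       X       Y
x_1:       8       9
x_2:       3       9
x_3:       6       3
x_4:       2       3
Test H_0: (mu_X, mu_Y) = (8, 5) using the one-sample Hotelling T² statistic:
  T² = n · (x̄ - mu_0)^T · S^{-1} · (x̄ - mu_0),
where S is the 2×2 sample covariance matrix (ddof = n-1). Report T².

Step 1 — sample mean vector:
  mean(X) = (8 + 3 + 6 + 2) / 4 = 19/4 = 4.75
  mean(Y) = (9 + 9 + 3 + 3) / 4 = 24/4 = 6
  x̄ = (4.75, 6),  deviation x̄ - mu_0 = (4.75, 6) - (8, 5) = (-3.25, 1).

Step 2 — sample covariance matrix, S[i,j] = (1/(n-1)) · Σ_k (x_{k,i} - mean_i) · (x_{k,j} - mean_j), divisor n-1 = 3:
  S[X,X] = ((3.25)·(3.25) + (-1.75)·(-1.75) + (1.25)·(1.25) + (-2.75)·(-2.75)) / 3 = 22.75/3 = 7.5833
  S[X,Y] = ((3.25)·(3) + (-1.75)·(3) + (1.25)·(-3) + (-2.75)·(-3)) / 3 = 9/3 = 3
  S[Y,Y] = ((3)·(3) + (3)·(3) + (-3)·(-3) + (-3)·(-3)) / 3 = 36/3 = 12
  S = [[7.5833, 3],
 [3, 12]].

Step 3 — invert S. det(S) = 7.5833·12 - (3)² = 82.
  S^{-1} = (1/det) · [[d, -b], [-b, a]] = [[0.1463, -0.0366],
 [-0.0366, 0.0925]].

Step 4 — quadratic form (x̄ - mu_0)^T · S^{-1} · (x̄ - mu_0):
  S^{-1} · (x̄ - mu_0) = (-0.5122, 0.2114),
  (x̄ - mu_0)^T · [...] = (-3.25)·(-0.5122) + (1)·(0.2114) = 1.876.

Step 5 — scale by n: T² = 4 · 1.876 = 7.5041.

T² ≈ 7.5041


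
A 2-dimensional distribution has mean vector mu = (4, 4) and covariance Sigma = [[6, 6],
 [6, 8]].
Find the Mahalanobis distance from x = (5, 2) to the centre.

Step 1 — centre the observation: (x - mu) = (1, -2).

Step 2 — invert Sigma. det(Sigma) = 6·8 - (6)² = 12.
  Sigma^{-1} = (1/det) · [[d, -b], [-b, a]] = [[0.6667, -0.5],
 [-0.5, 0.5]].

Step 3 — form the quadratic (x - mu)^T · Sigma^{-1} · (x - mu):
  Sigma^{-1} · (x - mu) = (1.6667, -1.5).
  (x - mu)^T · [Sigma^{-1} · (x - mu)] = (1)·(1.6667) + (-2)·(-1.5) = 4.6667.

Step 4 — take square root: d = √(4.6667) ≈ 2.1602.

d(x, mu) = √(4.6667) ≈ 2.1602


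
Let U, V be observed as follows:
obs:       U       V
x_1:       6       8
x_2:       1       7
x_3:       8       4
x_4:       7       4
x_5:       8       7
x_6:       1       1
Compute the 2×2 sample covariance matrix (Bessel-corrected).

Step 1 — column means:
  mean(U) = (6 + 1 + 8 + 7 + 8 + 1) / 6 = 31/6 = 5.1667
  mean(V) = (8 + 7 + 4 + 4 + 7 + 1) / 6 = 31/6 = 5.1667

Step 2 — sample covariance S[i,j] = (1/(n-1)) · Σ_k (x_{k,i} - mean_i) · (x_{k,j} - mean_j), with n-1 = 5.
  S[U,U] = ((0.8333)·(0.8333) + (-4.1667)·(-4.1667) + (2.8333)·(2.8333) + (1.8333)·(1.8333) + (2.8333)·(2.8333) + (-4.1667)·(-4.1667)) / 5 = 54.8333/5 = 10.9667
  S[U,V] = ((0.8333)·(2.8333) + (-4.1667)·(1.8333) + (2.8333)·(-1.1667) + (1.8333)·(-1.1667) + (2.8333)·(1.8333) + (-4.1667)·(-4.1667)) / 5 = 11.8333/5 = 2.3667
  S[V,V] = ((2.8333)·(2.8333) + (1.8333)·(1.8333) + (-1.1667)·(-1.1667) + (-1.1667)·(-1.1667) + (1.8333)·(1.8333) + (-4.1667)·(-4.1667)) / 5 = 34.8333/5 = 6.9667

S is symmetric (S[j,i] = S[i,j]). Assembling:

S = [[10.9667, 2.3667],
 [2.3667, 6.9667]]


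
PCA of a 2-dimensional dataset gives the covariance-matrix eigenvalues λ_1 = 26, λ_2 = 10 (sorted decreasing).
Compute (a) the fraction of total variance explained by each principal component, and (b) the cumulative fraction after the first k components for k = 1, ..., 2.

Step 1 — total variance = trace(Sigma) = Σ λ_i = 26 + 10 = 36.

Step 2 — fraction explained by component i = λ_i / Σ λ:
  PC1: 26/36 = 0.7222
  PC2: 10/36 = 0.2778

Step 3 — cumulative fraction after k components = (λ_1 + ... + λ_k) / Σ λ:
  k = 1: 26/36 = 0.7222
  k = 2: (26 + 10)/36 = 36/36 = 1

Summary (fraction, with percent):

explained: PC1 0.7222 (72.22%), PC2 0.2778 (27.78%);  cumulative: 0.7222, 1


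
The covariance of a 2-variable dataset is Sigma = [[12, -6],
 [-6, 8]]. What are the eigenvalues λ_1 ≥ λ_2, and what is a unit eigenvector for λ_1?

Step 1 — characteristic polynomial of 2×2 Sigma:
  det(Sigma - λI) = λ² - trace · λ + det = 0.
  trace = 12 + 8 = 20, det = 12·8 - (-6)² = 60.
Step 2 — discriminant:
  Δ = trace² - 4·det = 400 - 240 = 160.
Step 3 — eigenvalues:
  λ = (trace ± √Δ)/2 = (20 ± 12.6491)/2,
  λ_1 = 16.3246,  λ_2 = 3.6754.

Step 4 — unit eigenvector for λ_1: solve (Sigma - λ_1 I)v = 0. First row:
  (12 - 16.3246)·v_x + (-6)·v_y = 0, i.e. (-4.3246)·v_x + (-6)·v_y = 0,
  so v ∝ (b, λ_1 - a) = (-6, 4.3246); multiply by -1 so the first entry is positive: u = (6, -4.3246).
  ||u|| = √((6)² + (-4.3246)²) = √(54.7018) ≈ 7.3961,
  v_1 = u/||u|| ≈ (0.8112, -0.5847) (||v_1|| = 1).

λ_1 = 16.3246,  λ_2 = 3.6754;  v_1 ≈ (0.8112, -0.5847)


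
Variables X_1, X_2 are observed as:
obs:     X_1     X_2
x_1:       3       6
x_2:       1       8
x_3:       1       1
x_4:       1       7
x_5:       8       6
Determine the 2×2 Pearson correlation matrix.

Step 1 — column means:
  mean(X_1) = (3 + 1 + 1 + 1 + 8) / 5 = 14/5 = 2.8
  mean(X_2) = (6 + 8 + 1 + 7 + 6) / 5 = 28/5 = 5.6

Step 2 — sample variances and covariances s[i,j] = (1/(n-1)) · Σ_k (x_{k,i} - mean_i) · (x_{k,j} - mean_j), with n-1 = 4:
  s[X_1,X_1] = ((0.2)·(0.2) + (-1.8)·(-1.8) + (-1.8)·(-1.8) + (-1.8)·(-1.8) + (5.2)·(5.2)) / 4 = 36.8/4 = 9.2
  s[X_1,X_2] = ((0.2)·(0.4) + (-1.8)·(2.4) + (-1.8)·(-4.6) + (-1.8)·(1.4) + (5.2)·(0.4)) / 4 = 3.6/4 = 0.9
  s[X_2,X_2] = ((0.4)·(0.4) + (2.4)·(2.4) + (-4.6)·(-4.6) + (1.4)·(1.4) + (0.4)·(0.4)) / 4 = 29.2/4 = 7.3
  Sample standard deviations s_i = √(s[i,i]):
  s(X_1) = √(9.2) = 3.0332
  s(X_2) = √(7.3) = 2.7019

Step 3 — r_{ij} = s_{ij} / (s_i · s_j):
  r[X_1,X_1] = 1 (diagonal).
  r[X_1,X_2] = 0.9 / (3.0332 · 2.7019) = 0.9 / 8.1951 = 0.1098
  r[X_2,X_2] = 1 (diagonal).

R is symmetric with unit diagonal. Assembling:

R = [[1, 0.1098],
 [0.1098, 1]]


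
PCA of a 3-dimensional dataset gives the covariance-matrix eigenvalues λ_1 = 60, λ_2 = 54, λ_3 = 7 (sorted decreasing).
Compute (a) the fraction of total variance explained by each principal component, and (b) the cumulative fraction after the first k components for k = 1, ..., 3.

Step 1 — total variance = trace(Sigma) = Σ λ_i = 60 + 54 + 7 = 121.

Step 2 — fraction explained by component i = λ_i / Σ λ:
  PC1: 60/121 = 0.4959
  PC2: 54/121 = 0.4463
  PC3: 7/121 = 0.0579

Step 3 — cumulative fraction after k components = (λ_1 + ... + λ_k) / Σ λ:
  k = 1: 60/121 = 0.4959
  k = 2: (60 + 54)/121 = 114/121 = 0.9421
  k = 3: (60 + 54 + 7)/121 = 121/121 = 1

Summary (fraction, with percent):

explained: PC1 0.4959 (49.59%), PC2 0.4463 (44.63%), PC3 0.0579 (5.79%);  cumulative: 0.4959, 0.9421, 1


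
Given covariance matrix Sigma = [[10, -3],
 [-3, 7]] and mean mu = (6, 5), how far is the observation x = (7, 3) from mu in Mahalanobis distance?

Step 1 — centre the observation: (x - mu) = (1, -2).

Step 2 — invert Sigma. det(Sigma) = 10·7 - (-3)² = 61.
  Sigma^{-1} = (1/det) · [[d, -b], [-b, a]] = [[0.1148, 0.0492],
 [0.0492, 0.1639]].

Step 3 — form the quadratic (x - mu)^T · Sigma^{-1} · (x - mu):
  Sigma^{-1} · (x - mu) = (0.0164, -0.2787).
  (x - mu)^T · [Sigma^{-1} · (x - mu)] = (1)·(0.0164) + (-2)·(-0.2787) = 0.5738.

Step 4 — take square root: d = √(0.5738) ≈ 0.7575.

d(x, mu) = √(0.5738) ≈ 0.7575


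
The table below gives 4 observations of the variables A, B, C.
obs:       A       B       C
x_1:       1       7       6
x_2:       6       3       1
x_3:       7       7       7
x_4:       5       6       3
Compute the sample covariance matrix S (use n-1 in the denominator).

Step 1 — column means:
  mean(A) = (1 + 6 + 7 + 5) / 4 = 19/4 = 4.75
  mean(B) = (7 + 3 + 7 + 6) / 4 = 23/4 = 5.75
  mean(C) = (6 + 1 + 7 + 3) / 4 = 17/4 = 4.25

Step 2 — sample covariance S[i,j] = (1/(n-1)) · Σ_k (x_{k,i} - mean_i) · (x_{k,j} - mean_j), with n-1 = 3.
  S[A,A] = ((-3.75)·(-3.75) + (1.25)·(1.25) + (2.25)·(2.25) + (0.25)·(0.25)) / 3 = 20.75/3 = 6.9167
  S[A,B] = ((-3.75)·(1.25) + (1.25)·(-2.75) + (2.25)·(1.25) + (0.25)·(0.25)) / 3 = -5.25/3 = -1.75
  S[A,C] = ((-3.75)·(1.75) + (1.25)·(-3.25) + (2.25)·(2.75) + (0.25)·(-1.25)) / 3 = -4.75/3 = -1.5833
  S[B,B] = ((1.25)·(1.25) + (-2.75)·(-2.75) + (1.25)·(1.25) + (0.25)·(0.25)) / 3 = 10.75/3 = 3.5833
  S[B,C] = ((1.25)·(1.75) + (-2.75)·(-3.25) + (1.25)·(2.75) + (0.25)·(-1.25)) / 3 = 14.25/3 = 4.75
  S[C,C] = ((1.75)·(1.75) + (-3.25)·(-3.25) + (2.75)·(2.75) + (-1.25)·(-1.25)) / 3 = 22.75/3 = 7.5833

S is symmetric (S[j,i] = S[i,j]). Assembling:

S = [[6.9167, -1.75, -1.5833],
 [-1.75, 3.5833, 4.75],
 [-1.5833, 4.75, 7.5833]]


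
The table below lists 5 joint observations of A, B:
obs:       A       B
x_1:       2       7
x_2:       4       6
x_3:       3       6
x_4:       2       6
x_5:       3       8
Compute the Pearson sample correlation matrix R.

Step 1 — column means:
  mean(A) = (2 + 4 + 3 + 2 + 3) / 5 = 14/5 = 2.8
  mean(B) = (7 + 6 + 6 + 6 + 8) / 5 = 33/5 = 6.6

Step 2 — sample variances and covariances s[i,j] = (1/(n-1)) · Σ_k (x_{k,i} - mean_i) · (x_{k,j} - mean_j), with n-1 = 4:
  s[A,A] = ((-0.8)·(-0.8) + (1.2)·(1.2) + (0.2)·(0.2) + (-0.8)·(-0.8) + (0.2)·(0.2)) / 4 = 2.8/4 = 0.7
  s[A,B] = ((-0.8)·(0.4) + (1.2)·(-0.6) + (0.2)·(-0.6) + (-0.8)·(-0.6) + (0.2)·(1.4)) / 4 = -0.4/4 = -0.1
  s[B,B] = ((0.4)·(0.4) + (-0.6)·(-0.6) + (-0.6)·(-0.6) + (-0.6)·(-0.6) + (1.4)·(1.4)) / 4 = 3.2/4 = 0.8
  Sample standard deviations s_i = √(s[i,i]):
  s(A) = √(0.7) = 0.8367
  s(B) = √(0.8) = 0.8944

Step 3 — r_{ij} = s_{ij} / (s_i · s_j):
  r[A,A] = 1 (diagonal).
  r[A,B] = -0.1 / (0.8367 · 0.8944) = -0.1 / 0.7483 = -0.1336
  r[B,B] = 1 (diagonal).

R is symmetric with unit diagonal. Assembling:

R = [[1, -0.1336],
 [-0.1336, 1]]


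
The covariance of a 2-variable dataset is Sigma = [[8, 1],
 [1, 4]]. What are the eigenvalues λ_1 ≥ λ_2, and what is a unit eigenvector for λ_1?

Step 1 — characteristic polynomial of 2×2 Sigma:
  det(Sigma - λI) = λ² - trace · λ + det = 0.
  trace = 8 + 4 = 12, det = 8·4 - (1)² = 31.
Step 2 — discriminant:
  Δ = trace² - 4·det = 144 - 124 = 20.
Step 3 — eigenvalues:
  λ = (trace ± √Δ)/2 = (12 ± 4.4721)/2,
  λ_1 = 8.2361,  λ_2 = 3.7639.

Step 4 — unit eigenvector for λ_1: solve (Sigma - λ_1 I)v = 0. First row:
  (8 - 8.2361)·v_x + (1)·v_y = 0, i.e. (-0.2361)·v_x + (1)·v_y = 0,
  so v ∝ (b, λ_1 - a) = (1, 0.2361) = u.
  ||u|| = √((1)² + (0.2361)²) = √(1.0557) ≈ 1.0275,
  v_1 = u/||u|| ≈ (0.9732, 0.2298) (||v_1|| = 1).

λ_1 = 8.2361,  λ_2 = 3.7639;  v_1 ≈ (0.9732, 0.2298)


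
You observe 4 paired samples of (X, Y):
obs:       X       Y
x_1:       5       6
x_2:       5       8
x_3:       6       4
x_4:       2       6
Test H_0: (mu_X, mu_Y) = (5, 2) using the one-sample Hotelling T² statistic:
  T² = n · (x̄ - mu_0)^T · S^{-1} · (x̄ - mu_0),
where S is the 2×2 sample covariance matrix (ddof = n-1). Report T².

Step 1 — sample mean vector:
  mean(X) = (5 + 5 + 6 + 2) / 4 = 18/4 = 4.5
  mean(Y) = (6 + 8 + 4 + 6) / 4 = 24/4 = 6
  x̄ = (4.5, 6),  deviation x̄ - mu_0 = (4.5, 6) - (5, 2) = (-0.5, 4).

Step 2 — sample covariance matrix, S[i,j] = (1/(n-1)) · Σ_k (x_{k,i} - mean_i) · (x_{k,j} - mean_j), divisor n-1 = 3:
  S[X,X] = ((0.5)·(0.5) + (0.5)·(0.5) + (1.5)·(1.5) + (-2.5)·(-2.5)) / 3 = 9/3 = 3
  S[X,Y] = ((0.5)·(0) + (0.5)·(2) + (1.5)·(-2) + (-2.5)·(0)) / 3 = -2/3 = -0.6667
  S[Y,Y] = ((0)·(0) + (2)·(2) + (-2)·(-2) + (0)·(0)) / 3 = 8/3 = 2.6667
  S = [[3, -0.6667],
 [-0.6667, 2.6667]].

Step 3 — invert S. det(S) = 3·2.6667 - (-0.6667)² = 7.5556.
  S^{-1} = (1/det) · [[d, -b], [-b, a]] = [[0.3529, 0.0882],
 [0.0882, 0.3971]].

Step 4 — quadratic form (x̄ - mu_0)^T · S^{-1} · (x̄ - mu_0):
  S^{-1} · (x̄ - mu_0) = (0.1765, 1.5441),
  (x̄ - mu_0)^T · [...] = (-0.5)·(0.1765) + (4)·(1.5441) = 6.0882.

Step 5 — scale by n: T² = 4 · 6.0882 = 24.3529.

T² ≈ 24.3529


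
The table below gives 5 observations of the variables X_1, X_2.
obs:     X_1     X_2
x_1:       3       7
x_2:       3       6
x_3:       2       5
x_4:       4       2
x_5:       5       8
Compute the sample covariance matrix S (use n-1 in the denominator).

Step 1 — column means:
  mean(X_1) = (3 + 3 + 2 + 4 + 5) / 5 = 17/5 = 3.4
  mean(X_2) = (7 + 6 + 5 + 2 + 8) / 5 = 28/5 = 5.6

Step 2 — sample covariance S[i,j] = (1/(n-1)) · Σ_k (x_{k,i} - mean_i) · (x_{k,j} - mean_j), with n-1 = 4.
  S[X_1,X_1] = ((-0.4)·(-0.4) + (-0.4)·(-0.4) + (-1.4)·(-1.4) + (0.6)·(0.6) + (1.6)·(1.6)) / 4 = 5.2/4 = 1.3
  S[X_1,X_2] = ((-0.4)·(1.4) + (-0.4)·(0.4) + (-1.4)·(-0.6) + (0.6)·(-3.6) + (1.6)·(2.4)) / 4 = 1.8/4 = 0.45
  S[X_2,X_2] = ((1.4)·(1.4) + (0.4)·(0.4) + (-0.6)·(-0.6) + (-3.6)·(-3.6) + (2.4)·(2.4)) / 4 = 21.2/4 = 5.3

S is symmetric (S[j,i] = S[i,j]). Assembling:

S = [[1.3, 0.45],
 [0.45, 5.3]]


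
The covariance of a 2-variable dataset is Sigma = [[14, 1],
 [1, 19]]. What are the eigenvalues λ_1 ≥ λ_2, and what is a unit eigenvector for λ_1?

Step 1 — characteristic polynomial of 2×2 Sigma:
  det(Sigma - λI) = λ² - trace · λ + det = 0.
  trace = 14 + 19 = 33, det = 14·19 - (1)² = 265.
Step 2 — discriminant:
  Δ = trace² - 4·det = 1089 - 1060 = 29.
Step 3 — eigenvalues:
  λ = (trace ± √Δ)/2 = (33 ± 5.3852)/2,
  λ_1 = 19.1926,  λ_2 = 13.8074.

Step 4 — unit eigenvector for λ_1: solve (Sigma - λ_1 I)v = 0. First row:
  (14 - 19.1926)·v_x + (1)·v_y = 0, i.e. (-5.1926)·v_x + (1)·v_y = 0,
  so v ∝ (b, λ_1 - a) = (1, 5.1926) = u.
  ||u|| = √((1)² + (5.1926)²) = √(27.9629) ≈ 5.288,
  v_1 = u/||u|| ≈ (0.1891, 0.982) (||v_1|| = 1).

λ_1 = 19.1926,  λ_2 = 13.8074;  v_1 ≈ (0.1891, 0.982)


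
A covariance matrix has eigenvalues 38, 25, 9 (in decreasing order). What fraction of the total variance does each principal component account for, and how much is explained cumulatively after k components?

Step 1 — total variance = trace(Sigma) = Σ λ_i = 38 + 25 + 9 = 72.

Step 2 — fraction explained by component i = λ_i / Σ λ:
  PC1: 38/72 = 0.5278
  PC2: 25/72 = 0.3472
  PC3: 9/72 = 0.125

Step 3 — cumulative fraction after k components = (λ_1 + ... + λ_k) / Σ λ:
  k = 1: 38/72 = 0.5278
  k = 2: (38 + 25)/72 = 63/72 = 0.875
  k = 3: (38 + 25 + 9)/72 = 72/72 = 1

Summary (fraction, with percent):

explained: PC1 0.5278 (52.78%), PC2 0.3472 (34.72%), PC3 0.125 (12.5%);  cumulative: 0.5278, 0.875, 1


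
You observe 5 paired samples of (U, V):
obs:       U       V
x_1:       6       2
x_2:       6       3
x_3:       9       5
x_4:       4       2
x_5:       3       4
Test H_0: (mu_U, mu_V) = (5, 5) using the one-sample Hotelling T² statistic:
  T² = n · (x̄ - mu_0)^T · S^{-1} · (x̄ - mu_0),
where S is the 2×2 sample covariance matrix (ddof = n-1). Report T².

Step 1 — sample mean vector:
  mean(U) = (6 + 6 + 9 + 4 + 3) / 5 = 28/5 = 5.6
  mean(V) = (2 + 3 + 5 + 2 + 4) / 5 = 16/5 = 3.2
  x̄ = (5.6, 3.2),  deviation x̄ - mu_0 = (5.6, 3.2) - (5, 5) = (0.6, -1.8).

Step 2 — sample covariance matrix, S[i,j] = (1/(n-1)) · Σ_k (x_{k,i} - mean_i) · (x_{k,j} - mean_j), divisor n-1 = 4:
  S[U,U] = ((0.4)·(0.4) + (0.4)·(0.4) + (3.4)·(3.4) + (-1.6)·(-1.6) + (-2.6)·(-2.6)) / 4 = 21.2/4 = 5.3
  S[U,V] = ((0.4)·(-1.2) + (0.4)·(-0.2) + (3.4)·(1.8) + (-1.6)·(-1.2) + (-2.6)·(0.8)) / 4 = 5.4/4 = 1.35
  S[V,V] = ((-1.2)·(-1.2) + (-0.2)·(-0.2) + (1.8)·(1.8) + (-1.2)·(-1.2) + (0.8)·(0.8)) / 4 = 6.8/4 = 1.7
  S = [[5.3, 1.35],
 [1.35, 1.7]].

Step 3 — invert S. det(S) = 5.3·1.7 - (1.35)² = 7.1875.
  S^{-1} = (1/det) · [[d, -b], [-b, a]] = [[0.2365, -0.1878],
 [-0.1878, 0.7374]].

Step 4 — quadratic form (x̄ - mu_0)^T · S^{-1} · (x̄ - mu_0):
  S^{-1} · (x̄ - mu_0) = (0.48, -1.44),
  (x̄ - mu_0)^T · [...] = (0.6)·(0.48) + (-1.8)·(-1.44) = 2.88.

Step 5 — scale by n: T² = 5 · 2.88 = 14.4.

T² ≈ 14.4


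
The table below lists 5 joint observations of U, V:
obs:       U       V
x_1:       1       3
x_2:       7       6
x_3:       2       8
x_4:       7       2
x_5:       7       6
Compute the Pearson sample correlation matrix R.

Step 1 — column means:
  mean(U) = (1 + 7 + 2 + 7 + 7) / 5 = 24/5 = 4.8
  mean(V) = (3 + 6 + 8 + 2 + 6) / 5 = 25/5 = 5

Step 2 — sample variances and covariances s[i,j] = (1/(n-1)) · Σ_k (x_{k,i} - mean_i) · (x_{k,j} - mean_j), with n-1 = 4:
  s[U,U] = ((-3.8)·(-3.8) + (2.2)·(2.2) + (-2.8)·(-2.8) + (2.2)·(2.2) + (2.2)·(2.2)) / 4 = 36.8/4 = 9.2
  s[U,V] = ((-3.8)·(-2) + (2.2)·(1) + (-2.8)·(3) + (2.2)·(-3) + (2.2)·(1)) / 4 = -3/4 = -0.75
  s[V,V] = ((-2)·(-2) + (1)·(1) + (3)·(3) + (-3)·(-3) + (1)·(1)) / 4 = 24/4 = 6
  Sample standard deviations s_i = √(s[i,i]):
  s(U) = √(9.2) = 3.0332
  s(V) = √(6) = 2.4495

Step 3 — r_{ij} = s_{ij} / (s_i · s_j):
  r[U,U] = 1 (diagonal).
  r[U,V] = -0.75 / (3.0332 · 2.4495) = -0.75 / 7.4297 = -0.1009
  r[V,V] = 1 (diagonal).

R is symmetric with unit diagonal. Assembling:

R = [[1, -0.1009],
 [-0.1009, 1]]


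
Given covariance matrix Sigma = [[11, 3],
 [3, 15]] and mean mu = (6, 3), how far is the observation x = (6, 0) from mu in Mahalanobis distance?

Step 1 — centre the observation: (x - mu) = (0, -3).

Step 2 — invert Sigma. det(Sigma) = 11·15 - (3)² = 156.
  Sigma^{-1} = (1/det) · [[d, -b], [-b, a]] = [[0.0962, -0.0192],
 [-0.0192, 0.0705]].

Step 3 — form the quadratic (x - mu)^T · Sigma^{-1} · (x - mu):
  Sigma^{-1} · (x - mu) = (0.0577, -0.2115).
  (x - mu)^T · [Sigma^{-1} · (x - mu)] = (0)·(0.0577) + (-3)·(-0.2115) = 0.6346.

Step 4 — take square root: d = √(0.6346) ≈ 0.7966.

d(x, mu) = √(0.6346) ≈ 0.7966


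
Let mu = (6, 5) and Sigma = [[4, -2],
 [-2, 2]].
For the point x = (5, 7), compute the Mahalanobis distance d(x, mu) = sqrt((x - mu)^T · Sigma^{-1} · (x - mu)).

Step 1 — centre the observation: (x - mu) = (-1, 2).

Step 2 — invert Sigma. det(Sigma) = 4·2 - (-2)² = 4.
  Sigma^{-1} = (1/det) · [[d, -b], [-b, a]] = [[0.5, 0.5],
 [0.5, 1]].

Step 3 — form the quadratic (x - mu)^T · Sigma^{-1} · (x - mu):
  Sigma^{-1} · (x - mu) = (0.5, 1.5).
  (x - mu)^T · [Sigma^{-1} · (x - mu)] = (-1)·(0.5) + (2)·(1.5) = 2.5.

Step 4 — take square root: d = √(2.5) ≈ 1.5811.

d(x, mu) = √(2.5) ≈ 1.5811


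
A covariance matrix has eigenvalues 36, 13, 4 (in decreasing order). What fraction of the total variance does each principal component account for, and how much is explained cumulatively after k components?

Step 1 — total variance = trace(Sigma) = Σ λ_i = 36 + 13 + 4 = 53.

Step 2 — fraction explained by component i = λ_i / Σ λ:
  PC1: 36/53 = 0.6792
  PC2: 13/53 = 0.2453
  PC3: 4/53 = 0.0755

Step 3 — cumulative fraction after k components = (λ_1 + ... + λ_k) / Σ λ:
  k = 1: 36/53 = 0.6792
  k = 2: (36 + 13)/53 = 49/53 = 0.9245
  k = 3: (36 + 13 + 4)/53 = 53/53 = 1

Summary (fraction, with percent):

explained: PC1 0.6792 (67.92%), PC2 0.2453 (24.53%), PC3 0.0755 (7.55%);  cumulative: 0.6792, 0.9245, 1


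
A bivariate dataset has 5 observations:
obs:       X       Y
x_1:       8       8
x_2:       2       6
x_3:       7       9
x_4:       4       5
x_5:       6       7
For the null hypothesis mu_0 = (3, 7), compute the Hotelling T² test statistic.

Step 1 — sample mean vector:
  mean(X) = (8 + 2 + 7 + 4 + 6) / 5 = 27/5 = 5.4
  mean(Y) = (8 + 6 + 9 + 5 + 7) / 5 = 35/5 = 7
  x̄ = (5.4, 7),  deviation x̄ - mu_0 = (5.4, 7) - (3, 7) = (2.4, 0).

Step 2 — sample covariance matrix, S[i,j] = (1/(n-1)) · Σ_k (x_{k,i} - mean_i) · (x_{k,j} - mean_j), divisor n-1 = 4:
  S[X,X] = ((2.6)·(2.6) + (-3.4)·(-3.4) + (1.6)·(1.6) + (-1.4)·(-1.4) + (0.6)·(0.6)) / 4 = 23.2/4 = 5.8
  S[X,Y] = ((2.6)·(1) + (-3.4)·(-1) + (1.6)·(2) + (-1.4)·(-2) + (0.6)·(0)) / 4 = 12/4 = 3
  S[Y,Y] = ((1)·(1) + (-1)·(-1) + (2)·(2) + (-2)·(-2) + (0)·(0)) / 4 = 10/4 = 2.5
  S = [[5.8, 3],
 [3, 2.5]].

Step 3 — invert S. det(S) = 5.8·2.5 - (3)² = 5.5.
  S^{-1} = (1/det) · [[d, -b], [-b, a]] = [[0.4545, -0.5455],
 [-0.5455, 1.0545]].

Step 4 — quadratic form (x̄ - mu_0)^T · S^{-1} · (x̄ - mu_0):
  S^{-1} · (x̄ - mu_0) = (1.0909, -1.3091),
  (x̄ - mu_0)^T · [...] = (2.4)·(1.0909) + (0)·(-1.3091) = 2.6182.

Step 5 — scale by n: T² = 5 · 2.6182 = 13.0909.

T² ≈ 13.0909


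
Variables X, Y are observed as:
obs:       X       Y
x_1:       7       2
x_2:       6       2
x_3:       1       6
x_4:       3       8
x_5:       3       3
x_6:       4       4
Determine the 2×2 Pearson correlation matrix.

Step 1 — column means:
  mean(X) = (7 + 6 + 1 + 3 + 3 + 4) / 6 = 24/6 = 4
  mean(Y) = (2 + 2 + 6 + 8 + 3 + 4) / 6 = 25/6 = 4.1667

Step 2 — sample variances and covariances s[i,j] = (1/(n-1)) · Σ_k (x_{k,i} - mean_i) · (x_{k,j} - mean_j), with n-1 = 5:
  s[X,X] = ((3)·(3) + (2)·(2) + (-3)·(-3) + (-1)·(-1) + (-1)·(-1) + (0)·(0)) / 5 = 24/5 = 4.8
  s[X,Y] = ((3)·(-2.1667) + (2)·(-2.1667) + (-3)·(1.8333) + (-1)·(3.8333) + (-1)·(-1.1667) + (0)·(-0.1667)) / 5 = -19/5 = -3.8
  s[Y,Y] = ((-2.1667)·(-2.1667) + (-2.1667)·(-2.1667) + (1.8333)·(1.8333) + (3.8333)·(3.8333) + (-1.1667)·(-1.1667) + (-0.1667)·(-0.1667)) / 5 = 28.8333/5 = 5.7667
  Sample standard deviations s_i = √(s[i,i]):
  s(X) = √(4.8) = 2.1909
  s(Y) = √(5.7667) = 2.4014

Step 3 — r_{ij} = s_{ij} / (s_i · s_j):
  r[X,X] = 1 (diagonal).
  r[X,Y] = -3.8 / (2.1909 · 2.4014) = -3.8 / 5.2612 = -0.7223
  r[Y,Y] = 1 (diagonal).

R is symmetric with unit diagonal. Assembling:

R = [[1, -0.7223],
 [-0.7223, 1]]


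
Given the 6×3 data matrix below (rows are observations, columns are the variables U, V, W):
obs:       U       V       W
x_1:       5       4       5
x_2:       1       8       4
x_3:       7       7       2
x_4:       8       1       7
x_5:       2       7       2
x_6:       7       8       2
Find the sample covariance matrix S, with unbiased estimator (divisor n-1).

Step 1 — column means:
  mean(U) = (5 + 1 + 7 + 8 + 2 + 7) / 6 = 30/6 = 5
  mean(V) = (4 + 8 + 7 + 1 + 7 + 8) / 6 = 35/6 = 5.8333
  mean(W) = (5 + 4 + 2 + 7 + 2 + 2) / 6 = 22/6 = 3.6667

Step 2 — sample covariance S[i,j] = (1/(n-1)) · Σ_k (x_{k,i} - mean_i) · (x_{k,j} - mean_j), with n-1 = 5.
  S[U,U] = ((0)·(0) + (-4)·(-4) + (2)·(2) + (3)·(3) + (-3)·(-3) + (2)·(2)) / 5 = 42/5 = 8.4
  S[U,V] = ((0)·(-1.8333) + (-4)·(2.1667) + (2)·(1.1667) + (3)·(-4.8333) + (-3)·(1.1667) + (2)·(2.1667)) / 5 = -20/5 = -4
  S[U,W] = ((0)·(1.3333) + (-4)·(0.3333) + (2)·(-1.6667) + (3)·(3.3333) + (-3)·(-1.6667) + (2)·(-1.6667)) / 5 = 7/5 = 1.4
  S[V,V] = ((-1.8333)·(-1.8333) + (2.1667)·(2.1667) + (1.1667)·(1.1667) + (-4.8333)·(-4.8333) + (1.1667)·(1.1667) + (2.1667)·(2.1667)) / 5 = 38.8333/5 = 7.7667
  S[V,W] = ((-1.8333)·(1.3333) + (2.1667)·(0.3333) + (1.1667)·(-1.6667) + (-4.8333)·(3.3333) + (1.1667)·(-1.6667) + (2.1667)·(-1.6667)) / 5 = -25.3333/5 = -5.0667
  S[W,W] = ((1.3333)·(1.3333) + (0.3333)·(0.3333) + (-1.6667)·(-1.6667) + (3.3333)·(3.3333) + (-1.6667)·(-1.6667) + (-1.6667)·(-1.6667)) / 5 = 21.3333/5 = 4.2667

S is symmetric (S[j,i] = S[i,j]). Assembling:

S = [[8.4, -4, 1.4],
 [-4, 7.7667, -5.0667],
 [1.4, -5.0667, 4.2667]]


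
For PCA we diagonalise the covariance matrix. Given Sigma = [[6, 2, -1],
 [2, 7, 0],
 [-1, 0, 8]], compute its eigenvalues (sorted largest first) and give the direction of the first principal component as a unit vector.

Step 1 — characteristic polynomial p(λ) = det(λI - Sigma) = λ³ - tr·λ² + c_1·λ - det, where tr = trace, c_1 = sum of the principal 2×2 minors, det = det(Sigma):
  tr = 6 + 7 + 8 = 21,
  c_1 = (6·7 - (2)²) + (6·8 - (-1)²) + (7·8 - (0)²) = 38 + 47 + 56 = 141,
  det = 6·(7·8 - (0)²) - (2)·((2)·8 - (0)·(-1)) + (-1)·((2)·(0) - 7·(-1)) = 6·(56) - (2)·(16) + (-1)·(7) = 297.
  So p(λ) = λ³ - 21λ² + 141λ - 297.
Step 2 — look for an integer root (rational root theorem: any rational root is an integer divisor of 297). Testing λ = 9:
  p(9) = 729 - 1701 + 1269 - 297 = 0  ✓
  Dividing out (λ - 9): p(λ) = (λ - 9)(λ² - 12λ + 33).
Step 3 — remaining eigenvalues from the quadratic λ² - 12λ + 33 = 0:
  Δ = 12² - 4·33 = 144 - 132 = 12,  λ = (12 ± √12)/2 = (12 ± 3.4641)/2 ≈ 7.7321 or 4.2679.
  Sorted: λ_1 = 9,  λ_2 = 7.7321,  λ_3 = 4.2679  (check: sum = 21 = tr ✓).

Step 4 — unit eigenvector for λ_1 = 9: v spans the null space of (Sigma - λ_1 I), whose rows are
  r_1 = (-3, 2, -1),  r_2 = (2, -2, 0),  r_3 = (-1, 0, -1).
  v is orthogonal to every row, so take v ∝ r_1 × r_2 = ((2)·(0) - (-1)·(-2), (-1)·(2) - (-3)·(0), (-3)·(-2) - (2)·(2)) = (-2, -2, 2).
  Rescale (divide by 2; multiply by -1 so the first nonzero entry is positive): u = (1, 1, -1).
  ||u|| = √((1)² + (1)² + (-1)²) = √(3) ≈ 1.7321,  v_1 = u/||u|| ≈ (0.5774, 0.5774, -0.5774) (||v_1|| = 1).

λ_1 = 9,  λ_2 = 7.7321,  λ_3 = 4.2679;  v_1 ≈ (0.5774, 0.5774, -0.5774)


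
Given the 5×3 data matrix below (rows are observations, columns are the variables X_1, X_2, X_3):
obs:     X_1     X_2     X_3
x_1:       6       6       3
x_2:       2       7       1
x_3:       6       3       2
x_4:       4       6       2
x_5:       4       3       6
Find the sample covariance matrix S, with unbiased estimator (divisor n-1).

Step 1 — column means:
  mean(X_1) = (6 + 2 + 6 + 4 + 4) / 5 = 22/5 = 4.4
  mean(X_2) = (6 + 7 + 3 + 6 + 3) / 5 = 25/5 = 5
  mean(X_3) = (3 + 1 + 2 + 2 + 6) / 5 = 14/5 = 2.8

Step 2 — sample covariance S[i,j] = (1/(n-1)) · Σ_k (x_{k,i} - mean_i) · (x_{k,j} - mean_j), with n-1 = 4.
  S[X_1,X_1] = ((1.6)·(1.6) + (-2.4)·(-2.4) + (1.6)·(1.6) + (-0.4)·(-0.4) + (-0.4)·(-0.4)) / 4 = 11.2/4 = 2.8
  S[X_1,X_2] = ((1.6)·(1) + (-2.4)·(2) + (1.6)·(-2) + (-0.4)·(1) + (-0.4)·(-2)) / 4 = -6/4 = -1.5
  S[X_1,X_3] = ((1.6)·(0.2) + (-2.4)·(-1.8) + (1.6)·(-0.8) + (-0.4)·(-0.8) + (-0.4)·(3.2)) / 4 = 2.4/4 = 0.6
  S[X_2,X_2] = ((1)·(1) + (2)·(2) + (-2)·(-2) + (1)·(1) + (-2)·(-2)) / 4 = 14/4 = 3.5
  S[X_2,X_3] = ((1)·(0.2) + (2)·(-1.8) + (-2)·(-0.8) + (1)·(-0.8) + (-2)·(3.2)) / 4 = -9/4 = -2.25
  S[X_3,X_3] = ((0.2)·(0.2) + (-1.8)·(-1.8) + (-0.8)·(-0.8) + (-0.8)·(-0.8) + (3.2)·(3.2)) / 4 = 14.8/4 = 3.7

S is symmetric (S[j,i] = S[i,j]). Assembling:

S = [[2.8, -1.5, 0.6],
 [-1.5, 3.5, -2.25],
 [0.6, -2.25, 3.7]]


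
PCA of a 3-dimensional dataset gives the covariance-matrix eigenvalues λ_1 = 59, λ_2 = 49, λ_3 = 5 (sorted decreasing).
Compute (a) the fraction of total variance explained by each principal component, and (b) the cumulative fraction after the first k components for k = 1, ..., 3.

Step 1 — total variance = trace(Sigma) = Σ λ_i = 59 + 49 + 5 = 113.

Step 2 — fraction explained by component i = λ_i / Σ λ:
  PC1: 59/113 = 0.5221
  PC2: 49/113 = 0.4336
  PC3: 5/113 = 0.0442

Step 3 — cumulative fraction after k components = (λ_1 + ... + λ_k) / Σ λ:
  k = 1: 59/113 = 0.5221
  k = 2: (59 + 49)/113 = 108/113 = 0.9558
  k = 3: (59 + 49 + 5)/113 = 113/113 = 1

Summary (fraction, with percent):

explained: PC1 0.5221 (52.21%), PC2 0.4336 (43.36%), PC3 0.0442 (4.42%);  cumulative: 0.5221, 0.9558, 1


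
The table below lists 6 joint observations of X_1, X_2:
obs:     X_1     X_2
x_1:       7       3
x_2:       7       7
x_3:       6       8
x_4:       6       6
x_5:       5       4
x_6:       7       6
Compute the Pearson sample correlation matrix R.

Step 1 — column means:
  mean(X_1) = (7 + 7 + 6 + 6 + 5 + 7) / 6 = 38/6 = 6.3333
  mean(X_2) = (3 + 7 + 8 + 6 + 4 + 6) / 6 = 34/6 = 5.6667

Step 2 — sample variances and covariances s[i,j] = (1/(n-1)) · Σ_k (x_{k,i} - mean_i) · (x_{k,j} - mean_j), with n-1 = 5:
  s[X_1,X_1] = ((0.6667)·(0.6667) + (0.6667)·(0.6667) + (-0.3333)·(-0.3333) + (-0.3333)·(-0.3333) + (-1.3333)·(-1.3333) + (0.6667)·(0.6667)) / 5 = 3.3333/5 = 0.6667
  s[X_1,X_2] = ((0.6667)·(-2.6667) + (0.6667)·(1.3333) + (-0.3333)·(2.3333) + (-0.3333)·(0.3333) + (-1.3333)·(-1.6667) + (0.6667)·(0.3333)) / 5 = 0.6667/5 = 0.1333
  s[X_2,X_2] = ((-2.6667)·(-2.6667) + (1.3333)·(1.3333) + (2.3333)·(2.3333) + (0.3333)·(0.3333) + (-1.6667)·(-1.6667) + (0.3333)·(0.3333)) / 5 = 17.3333/5 = 3.4667
  Sample standard deviations s_i = √(s[i,i]):
  s(X_1) = √(0.6667) = 0.8165
  s(X_2) = √(3.4667) = 1.8619

Step 3 — r_{ij} = s_{ij} / (s_i · s_j):
  r[X_1,X_1] = 1 (diagonal).
  r[X_1,X_2] = 0.1333 / (0.8165 · 1.8619) = 0.1333 / 1.5202 = 0.0877
  r[X_2,X_2] = 1 (diagonal).

R is symmetric with unit diagonal. Assembling:

R = [[1, 0.0877],
 [0.0877, 1]]


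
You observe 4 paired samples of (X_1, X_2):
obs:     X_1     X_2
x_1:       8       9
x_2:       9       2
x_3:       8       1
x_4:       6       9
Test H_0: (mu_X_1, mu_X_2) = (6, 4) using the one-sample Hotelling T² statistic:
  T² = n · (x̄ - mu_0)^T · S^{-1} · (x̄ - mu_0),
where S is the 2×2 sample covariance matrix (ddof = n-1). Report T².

Step 1 — sample mean vector:
  mean(X_1) = (8 + 9 + 8 + 6) / 4 = 31/4 = 7.75
  mean(X_2) = (9 + 2 + 1 + 9) / 4 = 21/4 = 5.25
  x̄ = (7.75, 5.25),  deviation x̄ - mu_0 = (7.75, 5.25) - (6, 4) = (1.75, 1.25).

Step 2 — sample covariance matrix, S[i,j] = (1/(n-1)) · Σ_k (x_{k,i} - mean_i) · (x_{k,j} - mean_j), divisor n-1 = 3:
  S[X_1,X_1] = ((0.25)·(0.25) + (1.25)·(1.25) + (0.25)·(0.25) + (-1.75)·(-1.75)) / 3 = 4.75/3 = 1.5833
  S[X_1,X_2] = ((0.25)·(3.75) + (1.25)·(-3.25) + (0.25)·(-4.25) + (-1.75)·(3.75)) / 3 = -10.75/3 = -3.5833
  S[X_2,X_2] = ((3.75)·(3.75) + (-3.25)·(-3.25) + (-4.25)·(-4.25) + (3.75)·(3.75)) / 3 = 56.75/3 = 18.9167
  S = [[1.5833, -3.5833],
 [-3.5833, 18.9167]].

Step 3 — invert S. det(S) = 1.5833·18.9167 - (-3.5833)² = 17.1111.
  S^{-1} = (1/det) · [[d, -b], [-b, a]] = [[1.1055, 0.2094],
 [0.2094, 0.0925]].

Step 4 — quadratic form (x̄ - mu_0)^T · S^{-1} · (x̄ - mu_0):
  S^{-1} · (x̄ - mu_0) = (2.1964, 0.4821),
  (x̄ - mu_0)^T · [...] = (1.75)·(2.1964) + (1.25)·(0.4821) = 4.4464.

Step 5 — scale by n: T² = 4 · 4.4464 = 17.7857.

T² ≈ 17.7857


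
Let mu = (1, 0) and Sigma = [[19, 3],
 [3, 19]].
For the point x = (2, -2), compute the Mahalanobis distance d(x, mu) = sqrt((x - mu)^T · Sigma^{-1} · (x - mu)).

Step 1 — centre the observation: (x - mu) = (1, -2).

Step 2 — invert Sigma. det(Sigma) = 19·19 - (3)² = 352.
  Sigma^{-1} = (1/det) · [[d, -b], [-b, a]] = [[0.054, -0.0085],
 [-0.0085, 0.054]].

Step 3 — form the quadratic (x - mu)^T · Sigma^{-1} · (x - mu):
  Sigma^{-1} · (x - mu) = (0.071, -0.1165).
  (x - mu)^T · [Sigma^{-1} · (x - mu)] = (1)·(0.071) + (-2)·(-0.1165) = 0.304.

Step 4 — take square root: d = √(0.304) ≈ 0.5513.

d(x, mu) = √(0.304) ≈ 0.5513


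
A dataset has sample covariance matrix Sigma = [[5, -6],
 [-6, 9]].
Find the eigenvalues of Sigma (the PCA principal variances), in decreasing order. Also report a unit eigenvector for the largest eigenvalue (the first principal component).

Step 1 — characteristic polynomial of 2×2 Sigma:
  det(Sigma - λI) = λ² - trace · λ + det = 0.
  trace = 5 + 9 = 14, det = 5·9 - (-6)² = 9.
Step 2 — discriminant:
  Δ = trace² - 4·det = 196 - 36 = 160.
Step 3 — eigenvalues:
  λ = (trace ± √Δ)/2 = (14 ± 12.6491)/2,
  λ_1 = 13.3246,  λ_2 = 0.6754.

Step 4 — unit eigenvector for λ_1: solve (Sigma - λ_1 I)v = 0. First row:
  (5 - 13.3246)·v_x + (-6)·v_y = 0, i.e. (-8.3246)·v_x + (-6)·v_y = 0,
  so v ∝ (b, λ_1 - a) = (-6, 8.3246); multiply by -1 so the first entry is positive: u = (6, -8.3246).
  ||u|| = √((6)² + (-8.3246)²) = √(105.2982) ≈ 10.2615,
  v_1 = u/||u|| ≈ (0.5847, -0.8112) (||v_1|| = 1).

λ_1 = 13.3246,  λ_2 = 0.6754;  v_1 ≈ (0.5847, -0.8112)


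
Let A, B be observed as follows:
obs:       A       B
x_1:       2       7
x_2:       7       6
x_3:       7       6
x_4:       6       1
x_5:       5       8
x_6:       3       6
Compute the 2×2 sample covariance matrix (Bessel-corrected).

Step 1 — column means:
  mean(A) = (2 + 7 + 7 + 6 + 5 + 3) / 6 = 30/6 = 5
  mean(B) = (7 + 6 + 6 + 1 + 8 + 6) / 6 = 34/6 = 5.6667

Step 2 — sample covariance S[i,j] = (1/(n-1)) · Σ_k (x_{k,i} - mean_i) · (x_{k,j} - mean_j), with n-1 = 5.
  S[A,A] = ((-3)·(-3) + (2)·(2) + (2)·(2) + (1)·(1) + (0)·(0) + (-2)·(-2)) / 5 = 22/5 = 4.4
  S[A,B] = ((-3)·(1.3333) + (2)·(0.3333) + (2)·(0.3333) + (1)·(-4.6667) + (0)·(2.3333) + (-2)·(0.3333)) / 5 = -8/5 = -1.6
  S[B,B] = ((1.3333)·(1.3333) + (0.3333)·(0.3333) + (0.3333)·(0.3333) + (-4.6667)·(-4.6667) + (2.3333)·(2.3333) + (0.3333)·(0.3333)) / 5 = 29.3333/5 = 5.8667

S is symmetric (S[j,i] = S[i,j]). Assembling:

S = [[4.4, -1.6],
 [-1.6, 5.8667]]


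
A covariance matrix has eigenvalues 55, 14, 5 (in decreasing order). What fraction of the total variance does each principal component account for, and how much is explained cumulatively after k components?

Step 1 — total variance = trace(Sigma) = Σ λ_i = 55 + 14 + 5 = 74.

Step 2 — fraction explained by component i = λ_i / Σ λ:
  PC1: 55/74 = 0.7432
  PC2: 14/74 = 0.1892
  PC3: 5/74 = 0.0676

Step 3 — cumulative fraction after k components = (λ_1 + ... + λ_k) / Σ λ:
  k = 1: 55/74 = 0.7432
  k = 2: (55 + 14)/74 = 69/74 = 0.9324
  k = 3: (55 + 14 + 5)/74 = 74/74 = 1

Summary (fraction, with percent):

explained: PC1 0.7432 (74.32%), PC2 0.1892 (18.92%), PC3 0.0676 (6.76%);  cumulative: 0.7432, 0.9324, 1


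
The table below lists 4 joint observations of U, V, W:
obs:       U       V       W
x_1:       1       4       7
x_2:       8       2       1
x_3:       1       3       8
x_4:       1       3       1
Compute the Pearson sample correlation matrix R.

Step 1 — column means:
  mean(U) = (1 + 8 + 1 + 1) / 4 = 11/4 = 2.75
  mean(V) = (4 + 2 + 3 + 3) / 4 = 12/4 = 3
  mean(W) = (7 + 1 + 8 + 1) / 4 = 17/4 = 4.25

Step 2 — sample variances and covariances s[i,j] = (1/(n-1)) · Σ_k (x_{k,i} - mean_i) · (x_{k,j} - mean_j), with n-1 = 3:
  s[U,U] = ((-1.75)·(-1.75) + (5.25)·(5.25) + (-1.75)·(-1.75) + (-1.75)·(-1.75)) / 3 = 36.75/3 = 12.25
  s[U,V] = ((-1.75)·(1) + (5.25)·(-1) + (-1.75)·(0) + (-1.75)·(0)) / 3 = -7/3 = -2.3333
  s[U,W] = ((-1.75)·(2.75) + (5.25)·(-3.25) + (-1.75)·(3.75) + (-1.75)·(-3.25)) / 3 = -22.75/3 = -7.5833
  s[V,V] = ((1)·(1) + (-1)·(-1) + (0)·(0) + (0)·(0)) / 3 = 2/3 = 0.6667
  s[V,W] = ((1)·(2.75) + (-1)·(-3.25) + (0)·(3.75) + (0)·(-3.25)) / 3 = 6/3 = 2
  s[W,W] = ((2.75)·(2.75) + (-3.25)·(-3.25) + (3.75)·(3.75) + (-3.25)·(-3.25)) / 3 = 42.75/3 = 14.25
  Sample standard deviations s_i = √(s[i,i]):
  s(U) = √(12.25) = 3.5
  s(V) = √(0.6667) = 0.8165
  s(W) = √(14.25) = 3.7749

Step 3 — r_{ij} = s_{ij} / (s_i · s_j):
  r[U,U] = 1 (diagonal).
  r[U,V] = -2.3333 / (3.5 · 0.8165) = -2.3333 / 2.8577 = -0.8165
  r[U,W] = -7.5833 / (3.5 · 3.7749) = -7.5833 / 13.2122 = -0.574
  r[V,V] = 1 (diagonal).
  r[V,W] = 2 / (0.8165 · 3.7749) = 2 / 3.0822 = 0.6489
  r[W,W] = 1 (diagonal).

R is symmetric with unit diagonal. Assembling:

R = [[1, -0.8165, -0.574],
 [-0.8165, 1, 0.6489],
 [-0.574, 0.6489, 1]]


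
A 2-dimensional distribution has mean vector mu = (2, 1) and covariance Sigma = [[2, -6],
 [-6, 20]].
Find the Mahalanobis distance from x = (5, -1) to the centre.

Step 1 — centre the observation: (x - mu) = (3, -2).

Step 2 — invert Sigma. det(Sigma) = 2·20 - (-6)² = 4.
  Sigma^{-1} = (1/det) · [[d, -b], [-b, a]] = [[5, 1.5],
 [1.5, 0.5]].

Step 3 — form the quadratic (x - mu)^T · Sigma^{-1} · (x - mu):
  Sigma^{-1} · (x - mu) = (12, 3.5).
  (x - mu)^T · [Sigma^{-1} · (x - mu)] = (3)·(12) + (-2)·(3.5) = 29.

Step 4 — take square root: d = √(29) ≈ 5.3852.

d(x, mu) = √(29) ≈ 5.3852


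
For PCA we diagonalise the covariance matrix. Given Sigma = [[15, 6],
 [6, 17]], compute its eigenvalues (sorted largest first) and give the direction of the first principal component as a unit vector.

Step 1 — characteristic polynomial of 2×2 Sigma:
  det(Sigma - λI) = λ² - trace · λ + det = 0.
  trace = 15 + 17 = 32, det = 15·17 - (6)² = 219.
Step 2 — discriminant:
  Δ = trace² - 4·det = 1024 - 876 = 148.
Step 3 — eigenvalues:
  λ = (trace ± √Δ)/2 = (32 ± 12.1655)/2,
  λ_1 = 22.0828,  λ_2 = 9.9172.

Step 4 — unit eigenvector for λ_1: solve (Sigma - λ_1 I)v = 0. First row:
  (15 - 22.0828)·v_x + (6)·v_y = 0, i.e. (-7.0828)·v_x + (6)·v_y = 0,
  so v ∝ (b, λ_1 - a) = (6, 7.0828) = u.
  ||u|| = √((6)² + (7.0828)²) = √(86.1655) ≈ 9.2825,
  v_1 = u/||u|| ≈ (0.6464, 0.763) (||v_1|| = 1).

λ_1 = 22.0828,  λ_2 = 9.9172;  v_1 ≈ (0.6464, 0.763)


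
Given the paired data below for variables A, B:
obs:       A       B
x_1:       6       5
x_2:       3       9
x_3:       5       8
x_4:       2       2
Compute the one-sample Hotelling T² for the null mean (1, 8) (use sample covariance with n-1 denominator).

Step 1 — sample mean vector:
  mean(A) = (6 + 3 + 5 + 2) / 4 = 16/4 = 4
  mean(B) = (5 + 9 + 8 + 2) / 4 = 24/4 = 6
  x̄ = (4, 6),  deviation x̄ - mu_0 = (4, 6) - (1, 8) = (3, -2).

Step 2 — sample covariance matrix, S[i,j] = (1/(n-1)) · Σ_k (x_{k,i} - mean_i) · (x_{k,j} - mean_j), divisor n-1 = 3:
  S[A,A] = ((2)·(2) + (-1)·(-1) + (1)·(1) + (-2)·(-2)) / 3 = 10/3 = 3.3333
  S[A,B] = ((2)·(-1) + (-1)·(3) + (1)·(2) + (-2)·(-4)) / 3 = 5/3 = 1.6667
  S[B,B] = ((-1)·(-1) + (3)·(3) + (2)·(2) + (-4)·(-4)) / 3 = 30/3 = 10
  S = [[3.3333, 1.6667],
 [1.6667, 10]].

Step 3 — invert S. det(S) = 3.3333·10 - (1.6667)² = 30.5556.
  S^{-1} = (1/det) · [[d, -b], [-b, a]] = [[0.3273, -0.0545],
 [-0.0545, 0.1091]].

Step 4 — quadratic form (x̄ - mu_0)^T · S^{-1} · (x̄ - mu_0):
  S^{-1} · (x̄ - mu_0) = (1.0909, -0.3818),
  (x̄ - mu_0)^T · [...] = (3)·(1.0909) + (-2)·(-0.3818) = 4.0364.

Step 5 — scale by n: T² = 4 · 4.0364 = 16.1455.

T² ≈ 16.1455


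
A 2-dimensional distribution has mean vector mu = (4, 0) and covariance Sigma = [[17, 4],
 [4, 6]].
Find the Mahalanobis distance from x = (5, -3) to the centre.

Step 1 — centre the observation: (x - mu) = (1, -3).

Step 2 — invert Sigma. det(Sigma) = 17·6 - (4)² = 86.
  Sigma^{-1} = (1/det) · [[d, -b], [-b, a]] = [[0.0698, -0.0465],
 [-0.0465, 0.1977]].

Step 3 — form the quadratic (x - mu)^T · Sigma^{-1} · (x - mu):
  Sigma^{-1} · (x - mu) = (0.2093, -0.6395).
  (x - mu)^T · [Sigma^{-1} · (x - mu)] = (1)·(0.2093) + (-3)·(-0.6395) = 2.1279.

Step 4 — take square root: d = √(2.1279) ≈ 1.4587.

d(x, mu) = √(2.1279) ≈ 1.4587
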